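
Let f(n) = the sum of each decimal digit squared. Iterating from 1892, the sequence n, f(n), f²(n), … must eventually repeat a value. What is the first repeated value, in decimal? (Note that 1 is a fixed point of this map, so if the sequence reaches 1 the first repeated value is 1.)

1892 → 1² + 8² + 9² + 2² = 1 + 64 + 81 + 4 = 150
150 → 1² + 5² + 0² = 1 + 25 + 0 = 26
26 → 2² + 6² = 4 + 36 = 40
40 → 4² + 0² = 16 + 0 = 16
16 → 1² + 6² = 1 + 36 = 37
37 → 3² + 7² = 9 + 49 = 58
58 → 5² + 8² = 25 + 64 = 89
89 → 8² + 9² = 64 + 81 = 145
145 → 1² + 4² + 5² = 1 + 16 + 25 = 42
42 → 4² + 2² = 16 + 4 = 20
20 → 2² + 0² = 4 + 0 = 4
4 → 4² = 16  — 16 already appeared earlier.

16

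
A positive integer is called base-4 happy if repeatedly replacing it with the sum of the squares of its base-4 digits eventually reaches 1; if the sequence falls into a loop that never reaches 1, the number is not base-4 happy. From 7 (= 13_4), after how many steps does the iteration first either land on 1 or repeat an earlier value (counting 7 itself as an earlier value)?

4

7 = (1,3)_4 → 10
10 = (2,2)_4 → 8
8 = (2,0)_4 → 4
4 = (1,0)_4 → 1  — reached 1.
That took 4 steps.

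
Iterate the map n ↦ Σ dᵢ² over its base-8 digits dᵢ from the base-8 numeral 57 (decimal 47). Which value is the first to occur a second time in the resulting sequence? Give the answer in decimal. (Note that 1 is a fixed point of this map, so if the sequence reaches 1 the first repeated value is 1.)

16

47 = (5,7)_8 → 5² + 7² = 25 + 49 = 74
74 = (1,1,2)_8 → 1² + 1² + 2² = 1 + 1 + 4 = 6
6 = (6)_8 → 6² = 36
36 = (4,4)_8 → 4² + 4² = 16 + 16 = 32
32 = (4,0)_8 → 4² + 0² = 16 + 0 = 16
16 = (2,0)_8 → 2² + 0² = 4 + 0 = 4
4 = (4)_8 → 4² = 16  — 16 already appeared earlier.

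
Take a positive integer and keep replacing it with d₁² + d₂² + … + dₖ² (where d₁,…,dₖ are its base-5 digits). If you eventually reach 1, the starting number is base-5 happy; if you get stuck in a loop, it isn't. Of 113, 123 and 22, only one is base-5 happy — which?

123

113: 113 → 29 → 17 → 13 → 13  — repeats 13 (not base-5 happy)
123: 123 → 41 → 11 → 5 → 1  — reaches 1 (base-5 happy)
22: 22 → 20 → 16 → 10 → 4 → 16  — repeats 16 (not base-5 happy)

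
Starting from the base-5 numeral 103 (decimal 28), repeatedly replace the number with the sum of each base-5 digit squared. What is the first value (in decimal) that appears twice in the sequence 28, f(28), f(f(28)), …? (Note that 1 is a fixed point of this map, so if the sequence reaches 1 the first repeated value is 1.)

10

28 = (1,0,3)_5 → 1² + 0² + 3² = 10
10 = (2,0)_5 → 2² + 0² = 4
4 = (4)_5 → 4² = 16
16 = (3,1)_5 → 3² + 1² = 10  — 10 already appeared earlier.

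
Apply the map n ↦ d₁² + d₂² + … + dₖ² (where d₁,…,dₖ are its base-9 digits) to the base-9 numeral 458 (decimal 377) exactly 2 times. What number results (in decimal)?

377 = (4,5,8)_9 → 4² + 5² + 8² = 105
105 = (1,2,6)_9 → 1² + 2² + 6² = 41

41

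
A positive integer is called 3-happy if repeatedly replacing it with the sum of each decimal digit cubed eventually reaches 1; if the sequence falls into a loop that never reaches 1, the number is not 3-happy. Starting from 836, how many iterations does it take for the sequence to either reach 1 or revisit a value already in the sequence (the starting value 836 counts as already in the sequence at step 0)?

836 → 8³ + 3³ + 6³ = 512 + 27 + 216 = 755
755 → 7³ + 5³ + 5³ = 343 + 125 + 125 = 593
593 → 5³ + 9³ + 3³ = 125 + 729 + 27 = 881
881 → 8³ + 8³ + 1³ = 512 + 512 + 1 = 1025
1025 → 1³ + 0³ + 2³ + 5³ = 1 + 0 + 8 + 125 = 134
134 → 1³ + 3³ + 4³ = 1 + 27 + 64 = 92
92 → 9³ + 2³ = 729 + 8 = 737
737 → 7³ + 3³ + 7³ = 343 + 27 + 343 = 713
713 → 7³ + 1³ + 3³ = 343 + 1 + 27 = 371
371 → 3³ + 7³ + 1³ = 27 + 343 + 1 = 371  — 371 repeats.
That took 10 steps.

10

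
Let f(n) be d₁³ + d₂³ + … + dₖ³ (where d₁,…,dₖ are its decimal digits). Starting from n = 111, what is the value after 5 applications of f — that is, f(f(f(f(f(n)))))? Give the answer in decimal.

153

111 → 1³ + 1³ + 1³ = 1 + 1 + 1 = 3
3 → 3³ = 27
27 → 2³ + 7³ = 8 + 343 = 351
351 → 3³ + 5³ + 1³ = 27 + 125 + 1 = 153
153 → 1³ + 5³ + 3³ = 1 + 125 + 27 = 153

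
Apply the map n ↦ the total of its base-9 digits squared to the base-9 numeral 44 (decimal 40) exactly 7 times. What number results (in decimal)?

74

40 = (4,4)_9 → 4² + 4² = 32
32 = (3,5)_9 → 3² + 5² = 34
34 = (3,7)_9 → 3² + 7² = 58
58 = (6,4)_9 → 6² + 4² = 52
52 = (5,7)_9 → 5² + 7² = 74
74 = (8,2)_9 → 8² + 2² = 68
68 = (7,5)_9 → 7² + 5² = 74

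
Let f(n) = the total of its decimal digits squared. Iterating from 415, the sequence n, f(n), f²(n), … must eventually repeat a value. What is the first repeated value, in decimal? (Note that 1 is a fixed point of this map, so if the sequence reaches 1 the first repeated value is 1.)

415 → 4² + 1² + 5² = 42
42 → 4² + 2² = 20
20 → 2² + 0² = 4
4 → 4² = 16
16 → 1² + 6² = 37
37 → 3² + 7² = 58
58 → 5² + 8² = 89
89 → 8² + 9² = 145
145 → 1² + 4² + 5² = 42  — 42 already appeared earlier.

42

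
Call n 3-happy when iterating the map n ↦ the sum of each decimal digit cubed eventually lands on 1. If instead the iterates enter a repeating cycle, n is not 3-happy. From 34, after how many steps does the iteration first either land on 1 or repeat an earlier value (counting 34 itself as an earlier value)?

34 → 3³ + 4³ = 91
91 → 9³ + 1³ = 730
730 → 7³ + 3³ + 0³ = 370
370 → 3³ + 7³ + 0³ = 370  — 370 repeats.
That took 4 steps.

4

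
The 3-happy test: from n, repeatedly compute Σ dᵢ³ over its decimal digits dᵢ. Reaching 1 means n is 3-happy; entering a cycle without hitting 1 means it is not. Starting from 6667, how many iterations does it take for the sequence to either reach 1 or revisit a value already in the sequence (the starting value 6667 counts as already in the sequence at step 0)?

4

6667 → 6³ + 6³ + 6³ + 7³ = 216 + 216 + 216 + 343 = 991
991 → 9³ + 9³ + 1³ = 729 + 729 + 1 = 1459
1459 → 1³ + 4³ + 5³ + 9³ = 1 + 64 + 125 + 729 = 919
919 → 9³ + 1³ + 9³ = 729 + 1 + 729 = 1459  — 1459 repeats.
That took 4 steps.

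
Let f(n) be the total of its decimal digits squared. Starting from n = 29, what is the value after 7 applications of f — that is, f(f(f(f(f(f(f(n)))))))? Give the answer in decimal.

29 → 85
85 → 89
89 → 145
145 → 42
42 → 20
20 → 4
4 → 16

16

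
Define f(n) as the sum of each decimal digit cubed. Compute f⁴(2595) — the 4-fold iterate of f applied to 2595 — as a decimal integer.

351

2595 → 987
987 → 1584
1584 → 702
702 → 351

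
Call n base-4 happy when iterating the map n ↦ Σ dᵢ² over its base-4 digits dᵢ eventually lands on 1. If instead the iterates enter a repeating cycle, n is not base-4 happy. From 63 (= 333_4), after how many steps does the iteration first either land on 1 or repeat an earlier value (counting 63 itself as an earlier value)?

63 = (3,3,3)_4 → 3² + 3² + 3² = 9 + 9 + 9 = 27
27 = (1,2,3)_4 → 1² + 2² + 3² = 1 + 4 + 9 = 14
14 = (3,2)_4 → 3² + 2² = 9 + 4 = 13
13 = (3,1)_4 → 3² + 1² = 9 + 1 = 10
10 = (2,2)_4 → 2² + 2² = 4 + 4 = 8
8 = (2,0)_4 → 2² + 0² = 4 + 0 = 4
4 = (1,0)_4 → 1² + 0² = 1 + 0 = 1  — reached 1.
That took 7 steps.

7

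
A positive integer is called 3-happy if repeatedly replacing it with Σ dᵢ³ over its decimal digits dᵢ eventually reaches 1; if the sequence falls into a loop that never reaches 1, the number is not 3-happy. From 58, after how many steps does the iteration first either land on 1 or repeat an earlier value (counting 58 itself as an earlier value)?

9

58 → 5³ + 8³ = 125 + 512 = 637
637 → 6³ + 3³ + 7³ = 216 + 27 + 343 = 586
586 → 5³ + 8³ + 6³ = 125 + 512 + 216 = 853
853 → 8³ + 5³ + 3³ = 512 + 125 + 27 = 664
664 → 6³ + 6³ + 4³ = 216 + 216 + 64 = 496
496 → 4³ + 9³ + 6³ = 64 + 729 + 216 = 1009
1009 → 1³ + 0³ + 0³ + 9³ = 1 + 0 + 0 + 729 = 730
730 → 7³ + 3³ + 0³ = 343 + 27 + 0 = 370
370 → 3³ + 7³ + 0³ = 27 + 343 + 0 = 370  — 370 repeats.
That took 9 steps.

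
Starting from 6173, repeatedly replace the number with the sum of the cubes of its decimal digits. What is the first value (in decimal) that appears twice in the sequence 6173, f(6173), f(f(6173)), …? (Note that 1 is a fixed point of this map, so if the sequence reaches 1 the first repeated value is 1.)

6173 → 6³ + 1³ + 7³ + 3³ = 216 + 1 + 343 + 27 = 587
587 → 5³ + 8³ + 7³ = 125 + 512 + 343 = 980
980 → 9³ + 8³ + 0³ = 729 + 512 + 0 = 1241
1241 → 1³ + 2³ + 4³ + 1³ = 1 + 8 + 64 + 1 = 74
74 → 7³ + 4³ = 343 + 64 = 407
407 → 4³ + 0³ + 7³ = 64 + 0 + 343 = 407  — 407 already appeared earlier.

407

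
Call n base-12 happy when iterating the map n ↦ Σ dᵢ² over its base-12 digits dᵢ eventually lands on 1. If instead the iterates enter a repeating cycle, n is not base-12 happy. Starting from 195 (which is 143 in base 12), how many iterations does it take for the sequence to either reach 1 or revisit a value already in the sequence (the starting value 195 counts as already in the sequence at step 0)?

11

195 = (1,4,3)_12 → 1² + 4² + 3² = 26
26 = (2,2)_12 → 2² + 2² = 8
8 = (8)_12 → 8² = 64
64 = (5,4)_12 → 5² + 4² = 41
41 = (3,5)_12 → 3² + 5² = 34
34 = (2,10)_12 → 2² + 10² = 104
104 = (8,8)_12 → 8² + 8² = 128
128 = (10,8)_12 → 10² + 8² = 164
164 = (1,1,8)_12 → 1² + 1² + 8² = 66
66 = (5,6)_12 → 5² + 6² = 61
61 = (5,1)_12 → 5² + 1² = 26  — 26 repeats.
That took 11 steps.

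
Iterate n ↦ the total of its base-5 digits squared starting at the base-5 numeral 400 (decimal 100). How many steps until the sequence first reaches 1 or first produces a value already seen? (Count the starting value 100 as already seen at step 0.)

4

100 = (4,0,0)_5 → 4² + 0² + 0² = 16 + 0 + 0 = 16
16 = (3,1)_5 → 3² + 1² = 9 + 1 = 10
10 = (2,0)_5 → 2² + 0² = 4 + 0 = 4
4 = (4)_5 → 4² = 16  — 16 repeats.
That took 4 steps.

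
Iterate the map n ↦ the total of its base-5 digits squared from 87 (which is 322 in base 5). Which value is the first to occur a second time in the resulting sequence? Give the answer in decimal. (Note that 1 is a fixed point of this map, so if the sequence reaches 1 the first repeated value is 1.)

13

87 = (3,2,2)_5 → 3² + 2² + 2² = 17
17 = (3,2)_5 → 3² + 2² = 13
13 = (2,3)_5 → 2² + 3² = 13  — 13 already appeared earlier.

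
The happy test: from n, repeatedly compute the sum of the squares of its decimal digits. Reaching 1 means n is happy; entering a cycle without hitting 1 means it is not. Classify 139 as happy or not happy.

139 → 1² + 3² + 9² = 91
91 → 9² + 1² = 82
82 → 8² + 2² = 68
68 → 6² + 8² = 100
100 → 1² + 0² + 0² = 1  — reached 1.

happy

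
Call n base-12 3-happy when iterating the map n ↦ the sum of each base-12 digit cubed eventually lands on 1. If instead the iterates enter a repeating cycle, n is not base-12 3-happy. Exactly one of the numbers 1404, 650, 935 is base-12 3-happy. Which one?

1404

1404: 1404 → 1458 → 1217 → 762 → 368 → 736 → 190 → 1028 → 856 → 1520 → 1728 → 1  — reaches 1 (base-12 3-happy)
650: 650 → 288 → 8 → 512 → 755 → 1464 → 1008 → 343 → 415 → 1351 → 1136 → 1855 → 1344 → 793 → 342 → 288  — repeats 288 (not base-12 3-happy)
935: 935 → 1672 → 1738 → 1001 → 1672  — repeats 1672 (not base-12 3-happy)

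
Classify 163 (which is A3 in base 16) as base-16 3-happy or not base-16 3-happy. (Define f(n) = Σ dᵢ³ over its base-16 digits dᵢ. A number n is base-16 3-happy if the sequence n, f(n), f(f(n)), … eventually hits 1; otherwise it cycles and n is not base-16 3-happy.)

163 = (10,3)_16 → 1027
1027 = (4,0,3)_16 → 91
91 = (5,11)_16 → 1456
1456 = (5,11,0)_16 → 1456  — 1456 already seen; the sequence cycles without reaching 1.

not base-16 3-happy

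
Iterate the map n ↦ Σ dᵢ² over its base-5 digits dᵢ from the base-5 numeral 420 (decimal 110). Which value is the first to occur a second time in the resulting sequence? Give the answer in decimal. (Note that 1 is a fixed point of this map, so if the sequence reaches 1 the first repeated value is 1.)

16

110 = (4,2,0)_5 → 20
20 = (4,0)_5 → 16
16 = (3,1)_5 → 10
10 = (2,0)_5 → 4
4 = (4)_5 → 16  — 16 already appeared earlier.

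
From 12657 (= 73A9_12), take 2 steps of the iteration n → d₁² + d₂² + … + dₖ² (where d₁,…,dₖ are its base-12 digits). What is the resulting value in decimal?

12657 = (7,3,10,9)_12 → 7² + 3² + 10² + 9² = 239
239 = (1,7,11)_12 → 1² + 7² + 11² = 171

171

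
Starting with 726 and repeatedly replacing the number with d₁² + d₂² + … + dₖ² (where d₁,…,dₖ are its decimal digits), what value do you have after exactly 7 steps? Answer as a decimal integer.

726 → 7² + 2² + 6² = 49 + 4 + 36 = 89
89 → 8² + 9² = 64 + 81 = 145
145 → 1² + 4² + 5² = 1 + 16 + 25 = 42
42 → 4² + 2² = 16 + 4 = 20
20 → 2² + 0² = 4 + 0 = 4
4 → 4² = 16
16 → 1² + 6² = 1 + 36 = 37

37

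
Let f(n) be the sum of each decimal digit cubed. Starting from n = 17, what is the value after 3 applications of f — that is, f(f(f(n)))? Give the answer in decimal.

17 → 1³ + 7³ = 1 + 343 = 344
344 → 3³ + 4³ + 4³ = 27 + 64 + 64 = 155
155 → 1³ + 5³ + 5³ = 1 + 125 + 125 = 251

251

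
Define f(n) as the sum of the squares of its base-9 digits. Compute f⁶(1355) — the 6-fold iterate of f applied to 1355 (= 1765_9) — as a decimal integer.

89

1355 = (1,7,6,5)_9 → 111
111 = (1,3,3)_9 → 19
19 = (2,1)_9 → 5
5 = (5)_9 → 25
25 = (2,7)_9 → 53
53 = (5,8)_9 → 89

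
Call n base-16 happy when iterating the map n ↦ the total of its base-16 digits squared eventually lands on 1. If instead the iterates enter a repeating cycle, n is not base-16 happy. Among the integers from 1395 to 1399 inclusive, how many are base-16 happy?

2

1395: 1395 → 83 → 34 → 8 → 64 → 16 → 1  — base-16 happy
1396: 1396 → 90 → 125 → 218 → 269 → 170 → 200 → 208 → 169 → 181 → 146 → 85 → 50 → 13 → 169  — not base-16 happy
1397: 1397 → 99 → 45 → 173 → 269 → 170 → 200 → 208 → 169 → 181 → 146 → 85 → 50 → 13 → 169  — not base-16 happy
1398: 1398 → 110 → 232 → 260 → 17 → 2 → 4 → 16 → 1  — base-16 happy
1399: 1399 → 123 → 170 → 200 → 208 → 169 → 181 → 146 → 85 → 50 → 13 → 169  — not base-16 happy
base-16 happy: 1395, 1398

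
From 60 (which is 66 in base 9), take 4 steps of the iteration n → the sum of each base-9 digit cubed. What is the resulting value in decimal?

60 = (6,6)_9 → 6³ + 6³ = 216 + 216 = 432
432 = (5,3,0)_9 → 5³ + 3³ + 0³ = 125 + 27 + 0 = 152
152 = (1,7,8)_9 → 1³ + 7³ + 8³ = 1 + 343 + 512 = 856
856 = (1,1,5,1)_9 → 1³ + 1³ + 5³ + 1³ = 1 + 1 + 125 + 1 = 128

128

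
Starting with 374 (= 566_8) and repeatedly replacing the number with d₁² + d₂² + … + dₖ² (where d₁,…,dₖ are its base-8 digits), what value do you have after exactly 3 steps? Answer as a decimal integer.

374 = (5,6,6)_8 → 97
97 = (1,4,1)_8 → 18
18 = (2,2)_8 → 8

8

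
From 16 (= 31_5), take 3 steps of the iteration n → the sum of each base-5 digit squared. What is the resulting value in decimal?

16

16 = (3,1)_5 → 3² + 1² = 10
10 = (2,0)_5 → 2² + 0² = 4
4 = (4)_5 → 4² = 16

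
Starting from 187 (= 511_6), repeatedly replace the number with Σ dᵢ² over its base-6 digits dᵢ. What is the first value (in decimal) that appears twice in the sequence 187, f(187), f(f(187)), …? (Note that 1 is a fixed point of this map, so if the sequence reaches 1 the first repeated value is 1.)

187 = (5,1,1)_6 → 5² + 1² + 1² = 25 + 1 + 1 = 27
27 = (4,3)_6 → 4² + 3² = 16 + 9 = 25
25 = (4,1)_6 → 4² + 1² = 16 + 1 = 17
17 = (2,5)_6 → 2² + 5² = 4 + 25 = 29
29 = (4,5)_6 → 4² + 5² = 16 + 25 = 41
41 = (1,0,5)_6 → 1² + 0² + 5² = 1 + 0 + 25 = 26
26 = (4,2)_6 → 4² + 2² = 16 + 4 = 20
20 = (3,2)_6 → 3² + 2² = 9 + 4 = 13
13 = (2,1)_6 → 2² + 1² = 4 + 1 = 5
5 = (5)_6 → 5² = 25  — 25 already appeared earlier.

25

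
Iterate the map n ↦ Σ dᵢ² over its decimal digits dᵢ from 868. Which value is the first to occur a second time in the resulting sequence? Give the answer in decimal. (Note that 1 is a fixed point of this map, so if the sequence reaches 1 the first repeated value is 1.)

89

868 → 8² + 6² + 8² = 164
164 → 1² + 6² + 4² = 53
53 → 5² + 3² = 34
34 → 3² + 4² = 25
25 → 2² + 5² = 29
29 → 2² + 9² = 85
85 → 8² + 5² = 89
89 → 8² + 9² = 145
145 → 1² + 4² + 5² = 42
42 → 4² + 2² = 20
20 → 2² + 0² = 4
4 → 4² = 16
16 → 1² + 6² = 37
37 → 3² + 7² = 58
58 → 5² + 8² = 89  — 89 already appeared earlier.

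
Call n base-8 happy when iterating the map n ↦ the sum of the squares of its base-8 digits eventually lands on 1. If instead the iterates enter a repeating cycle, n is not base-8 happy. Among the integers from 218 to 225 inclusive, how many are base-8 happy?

218: 218 → 22 → 40 → 25 → 10 → 5 → 25  (repeats 25)
219: 219 → 27 → 18 → 8 → 1  (reaches 1)
220: 220 → 34 → 20 → 20  (repeats 20)
221: 221 → 43 → 34 → 20 → 20  (repeats 20)
222: 222 → 54 → 72 → 2 → 4 → 16 → 4  (repeats 4)
223: 223 → 67 → 10 → 5 → 25 → 10  (repeats 10)
224: 224 → 25 → 10 → 5 → 25  (repeats 25)
225: 225 → 26 → 13 → 26  (repeats 26)
base-8 happy: 219

1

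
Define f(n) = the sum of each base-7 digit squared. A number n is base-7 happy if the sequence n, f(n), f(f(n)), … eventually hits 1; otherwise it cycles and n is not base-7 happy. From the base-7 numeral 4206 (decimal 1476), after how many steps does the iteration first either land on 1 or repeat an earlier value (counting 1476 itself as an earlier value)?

6

1476 = (4,2,0,6)_7 → 4² + 2² + 0² + 6² = 16 + 4 + 0 + 36 = 56
56 = (1,1,0)_7 → 1² + 1² + 0² = 1 + 1 + 0 = 2
2 = (2)_7 → 2² = 4
4 = (4)_7 → 4² = 16
16 = (2,2)_7 → 2² + 2² = 4 + 4 = 8
8 = (1,1)_7 → 1² + 1² = 1 + 1 = 2  — 2 repeats.
That took 6 steps.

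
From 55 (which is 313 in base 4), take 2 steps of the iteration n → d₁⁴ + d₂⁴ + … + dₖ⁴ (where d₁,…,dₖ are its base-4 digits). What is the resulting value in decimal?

55 = (3,1,3)_4 → 3⁴ + 1⁴ + 3⁴ = 163
163 = (2,2,0,3)_4 → 2⁴ + 2⁴ + 0⁴ + 3⁴ = 113

113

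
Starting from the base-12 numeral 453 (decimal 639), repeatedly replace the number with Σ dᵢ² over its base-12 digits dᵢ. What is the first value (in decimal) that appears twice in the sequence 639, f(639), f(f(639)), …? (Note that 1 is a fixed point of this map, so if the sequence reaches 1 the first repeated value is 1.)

50

639 = (4,5,3)_12 → 4² + 5² + 3² = 16 + 25 + 9 = 50
50 = (4,2)_12 → 4² + 2² = 16 + 4 = 20
20 = (1,8)_12 → 1² + 8² = 1 + 64 = 65
65 = (5,5)_12 → 5² + 5² = 25 + 25 = 50  — 50 already appeared earlier.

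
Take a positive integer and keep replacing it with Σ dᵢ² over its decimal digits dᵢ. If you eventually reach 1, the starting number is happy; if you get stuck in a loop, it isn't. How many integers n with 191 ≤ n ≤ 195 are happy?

191: 191 → 83 → 73 → 58 → 89 → 145 → 42 → 20 → 4 → 16 → 37 → 58  (repeats 58)
192: 192 → 86 → 100 → 1  (reaches 1)
193: 193 → 91 → 82 → 68 → 100 → 1  (reaches 1)
194: 194 → 98 → 145 → 42 → 20 → 4 → 16 → 37 → 58 → 89 → 145  (repeats 145)
195: 195 → 107 → 50 → 25 → 29 → 85 → 89 → 145 → 42 → 20 → 4 → 16 → 37 → 58 → 89  (repeats 89)
happy: 192, 193

2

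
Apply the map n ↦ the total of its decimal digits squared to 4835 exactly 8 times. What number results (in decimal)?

4835 → 4² + 8² + 3² + 5² = 114
114 → 1² + 1² + 4² = 18
18 → 1² + 8² = 65
65 → 6² + 5² = 61
61 → 6² + 1² = 37
37 → 3² + 7² = 58
58 → 5² + 8² = 89
89 → 8² + 9² = 145

145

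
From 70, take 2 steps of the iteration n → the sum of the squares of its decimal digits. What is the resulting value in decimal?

97

70 → 7² + 0² = 49 + 0 = 49
49 → 4² + 9² = 16 + 81 = 97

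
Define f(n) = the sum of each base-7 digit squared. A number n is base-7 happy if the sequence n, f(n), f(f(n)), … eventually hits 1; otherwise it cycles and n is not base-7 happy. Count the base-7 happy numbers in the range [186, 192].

186: 186 → 50 → 2 → 4 → 16 → 8 → 2  — not base-7 happy
187: 187 → 59 → 11 → 17 → 13 → 37 → 29 → 17  — not base-7 happy
188: 188 → 70 → 10 → 10  — not base-7 happy
189: 189 → 45 → 45  — not base-7 happy
190: 190 → 46 → 52 → 10 → 10  — not base-7 happy
191: 191 → 49 → 1  — base-7 happy
192: 192 → 54 → 26 → 34 → 52 → 10 → 10  — not base-7 happy
base-7 happy: 191

1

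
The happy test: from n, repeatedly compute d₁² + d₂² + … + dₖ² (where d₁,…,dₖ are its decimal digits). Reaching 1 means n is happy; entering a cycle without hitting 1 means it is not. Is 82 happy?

82 → 8² + 2² = 64 + 4 = 68
68 → 6² + 8² = 36 + 64 = 100
100 → 1² + 0² + 0² = 1 + 0 + 0 = 1  — reached 1.

happy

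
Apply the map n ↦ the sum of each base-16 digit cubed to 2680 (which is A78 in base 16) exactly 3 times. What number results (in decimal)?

2680 = (10,7,8)_16 → 10³ + 7³ + 8³ = 1000 + 343 + 512 = 1855
1855 = (7,3,15)_16 → 7³ + 3³ + 15³ = 343 + 27 + 3375 = 3745
3745 = (14,10,1)_16 → 14³ + 10³ + 1³ = 2744 + 1000 + 1 = 3745

3745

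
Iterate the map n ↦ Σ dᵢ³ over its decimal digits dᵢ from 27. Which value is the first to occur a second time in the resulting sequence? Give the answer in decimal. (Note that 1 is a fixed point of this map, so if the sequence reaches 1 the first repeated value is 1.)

153

27 → 2³ + 7³ = 351
351 → 3³ + 5³ + 1³ = 153
153 → 1³ + 5³ + 3³ = 153  — 153 already appeared earlier.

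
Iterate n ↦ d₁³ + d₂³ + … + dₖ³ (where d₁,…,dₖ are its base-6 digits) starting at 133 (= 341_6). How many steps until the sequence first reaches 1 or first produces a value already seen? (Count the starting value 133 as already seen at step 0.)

7

133 = (3,4,1)_6 → 3³ + 4³ + 1³ = 92
92 = (2,3,2)_6 → 2³ + 3³ + 2³ = 43
43 = (1,1,1)_6 → 1³ + 1³ + 1³ = 3
3 = (3)_6 → 3³ = 27
27 = (4,3)_6 → 4³ + 3³ = 91
91 = (2,3,1)_6 → 2³ + 3³ + 1³ = 36
36 = (1,0,0)_6 → 1³ + 0³ + 0³ = 1  — reached 1.
That took 7 steps.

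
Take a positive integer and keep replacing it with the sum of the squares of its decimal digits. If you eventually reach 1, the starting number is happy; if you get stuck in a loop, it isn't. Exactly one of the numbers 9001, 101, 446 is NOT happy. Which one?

9001: 9001 → 82 → 68 → 100 → 1  — reaches 1 (happy)
101: 101 → 2 → 4 → 16 → 37 → 58 → 89 → 145 → 42 → 20 → 4  — repeats 4 (not happy)
446: 446 → 68 → 100 → 1  — reaches 1 (happy)

101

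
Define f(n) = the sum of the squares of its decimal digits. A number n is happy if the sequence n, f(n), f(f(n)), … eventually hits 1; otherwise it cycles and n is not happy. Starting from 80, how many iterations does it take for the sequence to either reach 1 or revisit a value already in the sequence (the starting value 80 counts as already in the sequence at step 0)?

13

80 → 8² + 0² = 64
64 → 6² + 4² = 52
52 → 5² + 2² = 29
29 → 2² + 9² = 85
85 → 8² + 5² = 89
89 → 8² + 9² = 145
145 → 1² + 4² + 5² = 42
42 → 4² + 2² = 20
20 → 2² + 0² = 4
4 → 4² = 16
16 → 1² + 6² = 37
37 → 3² + 7² = 58
58 → 5² + 8² = 89  — 89 repeats.
That took 13 steps.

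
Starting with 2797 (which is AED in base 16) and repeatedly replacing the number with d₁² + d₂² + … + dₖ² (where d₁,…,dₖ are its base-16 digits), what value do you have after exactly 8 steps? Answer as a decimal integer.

181

2797 = (10,14,13)_16 → 10² + 14² + 13² = 465
465 = (1,13,1)_16 → 1² + 13² + 1² = 171
171 = (10,11)_16 → 10² + 11² = 221
221 = (13,13)_16 → 13² + 13² = 338
338 = (1,5,2)_16 → 1² + 5² + 2² = 30
30 = (1,14)_16 → 1² + 14² = 197
197 = (12,5)_16 → 12² + 5² = 169
169 = (10,9)_16 → 10² + 9² = 181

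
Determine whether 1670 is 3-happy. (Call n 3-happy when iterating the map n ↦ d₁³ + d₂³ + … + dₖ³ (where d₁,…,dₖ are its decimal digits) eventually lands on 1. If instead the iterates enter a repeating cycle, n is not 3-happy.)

1670 → 1³ + 6³ + 7³ + 0³ = 560
560 → 5³ + 6³ + 0³ = 341
341 → 3³ + 4³ + 1³ = 92
92 → 9³ + 2³ = 737
737 → 7³ + 3³ + 7³ = 713
713 → 7³ + 1³ + 3³ = 371
371 → 3³ + 7³ + 1³ = 371  — 371 already seen; the sequence cycles without reaching 1.

not 3-happy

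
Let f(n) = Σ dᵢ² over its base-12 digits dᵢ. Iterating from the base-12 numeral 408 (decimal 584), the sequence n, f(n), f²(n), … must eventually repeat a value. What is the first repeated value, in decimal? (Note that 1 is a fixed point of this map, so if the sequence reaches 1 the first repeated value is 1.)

80

584 = (4,0,8)_12 → 4² + 0² + 8² = 80
80 = (6,8)_12 → 6² + 8² = 100
100 = (8,4)_12 → 8² + 4² = 80  — 80 already appeared earlier.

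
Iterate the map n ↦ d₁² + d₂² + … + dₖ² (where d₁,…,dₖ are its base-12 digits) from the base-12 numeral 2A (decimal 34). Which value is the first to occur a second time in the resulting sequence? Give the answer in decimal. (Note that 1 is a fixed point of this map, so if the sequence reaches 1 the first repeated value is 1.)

34 = (2,10)_12 → 2² + 10² = 104
104 = (8,8)_12 → 8² + 8² = 128
128 = (10,8)_12 → 10² + 8² = 164
164 = (1,1,8)_12 → 1² + 1² + 8² = 66
66 = (5,6)_12 → 5² + 6² = 61
61 = (5,1)_12 → 5² + 1² = 26
26 = (2,2)_12 → 2² + 2² = 8
8 = (8)_12 → 8² = 64
64 = (5,4)_12 → 5² + 4² = 41
41 = (3,5)_12 → 3² + 5² = 34  — 34 already appeared earlier.

34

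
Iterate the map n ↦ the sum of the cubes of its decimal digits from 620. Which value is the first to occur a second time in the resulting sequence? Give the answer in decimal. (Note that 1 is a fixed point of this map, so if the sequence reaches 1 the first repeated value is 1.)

371

620 → 6³ + 2³ + 0³ = 224
224 → 2³ + 2³ + 4³ = 80
80 → 8³ + 0³ = 512
512 → 5³ + 1³ + 2³ = 134
134 → 1³ + 3³ + 4³ = 92
92 → 9³ + 2³ = 737
737 → 7³ + 3³ + 7³ = 713
713 → 7³ + 1³ + 3³ = 371
371 → 3³ + 7³ + 1³ = 371  — 371 already appeared earlier.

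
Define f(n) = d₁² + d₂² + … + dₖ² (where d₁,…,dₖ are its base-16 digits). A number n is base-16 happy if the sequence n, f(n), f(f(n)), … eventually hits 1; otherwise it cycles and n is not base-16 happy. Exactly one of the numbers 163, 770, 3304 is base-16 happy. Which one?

3304

163: 163 → 109 → 205 → 313 → 91 → 146 → 85 → 50 → 13 → 169 → 181 → 146  — repeats 146 (not base-16 happy)
770: 770 → 13 → 169 → 181 → 146 → 85 → 50 → 13  — repeats 13 (not base-16 happy)
3304: 3304 → 404 → 98 → 40 → 68 → 32 → 4 → 16 → 1  — reaches 1 (base-16 happy)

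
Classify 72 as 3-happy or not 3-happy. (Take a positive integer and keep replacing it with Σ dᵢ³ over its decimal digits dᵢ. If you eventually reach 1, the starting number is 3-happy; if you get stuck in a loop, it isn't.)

72 → 7³ + 2³ = 351
351 → 3³ + 5³ + 1³ = 153
153 → 1³ + 5³ + 3³ = 153  — 153 already seen; the sequence cycles without reaching 1.

not 3-happy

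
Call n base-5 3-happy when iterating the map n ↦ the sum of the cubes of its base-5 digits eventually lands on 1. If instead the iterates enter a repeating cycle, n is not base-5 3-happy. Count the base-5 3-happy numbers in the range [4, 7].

4: 4 → 64 → 80 → 28 → 28  (repeats 28)
5: 5 → 1  (reaches 1)
6: 6 → 2 → 8 → 28 → 28  (repeats 28)
7: 7 → 9 → 65 → 35 → 9  (repeats 9)
base-5 3-happy: 5

1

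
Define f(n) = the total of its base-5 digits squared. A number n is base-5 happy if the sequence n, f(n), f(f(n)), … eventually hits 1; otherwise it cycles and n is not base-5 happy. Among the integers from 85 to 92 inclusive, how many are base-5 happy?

1

85: 85 → 13 → 13  — not base-5 happy
86: 86 → 14 → 20 → 16 → 10 → 4 → 16  — not base-5 happy
87: 87 → 17 → 13 → 13  — not base-5 happy
88: 88 → 22 → 20 → 16 → 10 → 4 → 16  — not base-5 happy
89: 89 → 29 → 17 → 13 → 13  — not base-5 happy
90: 90 → 18 → 18  — not base-5 happy
91: 91 → 19 → 25 → 1  — base-5 happy
92: 92 → 22 → 20 → 16 → 10 → 4 → 16  — not base-5 happy
base-5 happy: 91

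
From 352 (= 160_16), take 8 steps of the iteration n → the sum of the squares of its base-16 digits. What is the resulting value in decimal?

146

352 = (1,6,0)_16 → 1² + 6² + 0² = 1 + 36 + 0 = 37
37 = (2,5)_16 → 2² + 5² = 4 + 25 = 29
29 = (1,13)_16 → 1² + 13² = 1 + 169 = 170
170 = (10,10)_16 → 10² + 10² = 100 + 100 = 200
200 = (12,8)_16 → 12² + 8² = 144 + 64 = 208
208 = (13,0)_16 → 13² + 0² = 169 + 0 = 169
169 = (10,9)_16 → 10² + 9² = 100 + 81 = 181
181 = (11,5)_16 → 11² + 5² = 121 + 25 = 146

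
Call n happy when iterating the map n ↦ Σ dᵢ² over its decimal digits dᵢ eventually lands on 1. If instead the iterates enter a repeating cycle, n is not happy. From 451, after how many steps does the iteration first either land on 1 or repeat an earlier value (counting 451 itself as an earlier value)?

451 → 4² + 5² + 1² = 42
42 → 4² + 2² = 20
20 → 2² + 0² = 4
4 → 4² = 16
16 → 1² + 6² = 37
37 → 3² + 7² = 58
58 → 5² + 8² = 89
89 → 8² + 9² = 145
145 → 1² + 4² + 5² = 42  — 42 repeats.
That took 9 steps.

9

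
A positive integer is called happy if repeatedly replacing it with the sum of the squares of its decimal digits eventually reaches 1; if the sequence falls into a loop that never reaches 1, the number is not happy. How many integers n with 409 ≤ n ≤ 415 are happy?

409: 409 → 97 → 130 → 10 → 1  — happy
410: 410 → 17 → 50 → 25 → 29 → 85 → 89 → 145 → 42 → 20 → 4 → 16 → 37 → 58 → 89  — not happy
411: 411 → 18 → 65 → 61 → 37 → 58 → 89 → 145 → 42 → 20 → 4 → 16 → 37  — not happy
412: 412 → 21 → 5 → 25 → 29 → 85 → 89 → 145 → 42 → 20 → 4 → 16 → 37 → 58 → 89  — not happy
413: 413 → 26 → 40 → 16 → 37 → 58 → 89 → 145 → 42 → 20 → 4 → 16  — not happy
414: 414 → 33 → 18 → 65 → 61 → 37 → 58 → 89 → 145 → 42 → 20 → 4 → 16 → 37  — not happy
415: 415 → 42 → 20 → 4 → 16 → 37 → 58 → 89 → 145 → 42  — not happy
happy: 409

1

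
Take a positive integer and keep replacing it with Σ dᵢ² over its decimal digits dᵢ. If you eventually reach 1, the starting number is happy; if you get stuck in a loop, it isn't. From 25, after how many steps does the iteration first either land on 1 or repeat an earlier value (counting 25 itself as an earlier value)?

11

25 → 2² + 5² = 4 + 25 = 29
29 → 2² + 9² = 4 + 81 = 85
85 → 8² + 5² = 64 + 25 = 89
89 → 8² + 9² = 64 + 81 = 145
145 → 1² + 4² + 5² = 1 + 16 + 25 = 42
42 → 4² + 2² = 16 + 4 = 20
20 → 2² + 0² = 4 + 0 = 4
4 → 4² = 16
16 → 1² + 6² = 1 + 36 = 37
37 → 3² + 7² = 9 + 49 = 58
58 → 5² + 8² = 25 + 64 = 89  — 89 repeats.
That took 11 steps.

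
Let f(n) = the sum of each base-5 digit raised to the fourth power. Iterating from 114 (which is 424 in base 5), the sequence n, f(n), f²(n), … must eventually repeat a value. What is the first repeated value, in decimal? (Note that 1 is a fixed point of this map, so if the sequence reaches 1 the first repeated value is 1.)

114 = (4,2,4)_5 → 4⁴ + 2⁴ + 4⁴ = 528
528 = (4,1,0,3)_5 → 4⁴ + 1⁴ + 0⁴ + 3⁴ = 338
338 = (2,3,2,3)_5 → 2⁴ + 3⁴ + 2⁴ + 3⁴ = 194
194 = (1,2,3,4)_5 → 1⁴ + 2⁴ + 3⁴ + 4⁴ = 354
354 = (2,4,0,4)_5 → 2⁴ + 4⁴ + 0⁴ + 4⁴ = 528  — 528 already appeared earlier.

528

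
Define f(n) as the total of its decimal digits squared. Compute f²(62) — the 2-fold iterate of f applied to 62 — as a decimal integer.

16

62 → 6² + 2² = 36 + 4 = 40
40 → 4² + 0² = 16 + 0 = 16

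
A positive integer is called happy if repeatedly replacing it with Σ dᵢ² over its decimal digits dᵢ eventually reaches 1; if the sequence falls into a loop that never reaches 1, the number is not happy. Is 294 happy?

294 → 2² + 9² + 4² = 101
101 → 1² + 0² + 1² = 2
2 → 2² = 4
4 → 4² = 16
16 → 1² + 6² = 37
37 → 3² + 7² = 58
58 → 5² + 8² = 89
89 → 8² + 9² = 145
145 → 1² + 4² + 5² = 42
42 → 4² + 2² = 20
20 → 2² + 0² = 4  — 4 already seen; the sequence cycles without reaching 1.

not happy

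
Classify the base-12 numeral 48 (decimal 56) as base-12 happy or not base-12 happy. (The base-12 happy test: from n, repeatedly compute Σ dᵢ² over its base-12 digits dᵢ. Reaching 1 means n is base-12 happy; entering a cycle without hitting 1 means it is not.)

not base-12 happy

56 = (4,8)_12 → 4² + 8² = 80
80 = (6,8)_12 → 6² + 8² = 100
100 = (8,4)_12 → 8² + 4² = 80  — 80 already seen; the sequence cycles without reaching 1.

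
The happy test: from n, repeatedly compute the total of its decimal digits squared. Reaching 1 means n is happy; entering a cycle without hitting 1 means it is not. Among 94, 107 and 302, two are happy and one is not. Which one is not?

107

94: 94 → 97 → 130 → 10 → 1  — reaches 1 (happy)
107: 107 → 50 → 25 → 29 → 85 → 89 → 145 → 42 → 20 → 4 → 16 → 37 → 58 → 89  — repeats 89 (not happy)
302: 302 → 13 → 10 → 1  — reaches 1 (happy)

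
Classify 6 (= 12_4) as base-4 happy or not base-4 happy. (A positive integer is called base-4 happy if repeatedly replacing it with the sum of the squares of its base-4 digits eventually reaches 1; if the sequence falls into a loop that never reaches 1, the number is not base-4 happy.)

6 = (1,2)_4 → 1² + 2² = 1 + 4 = 5
5 = (1,1)_4 → 1² + 1² = 1 + 1 = 2
2 = (2)_4 → 2² = 4
4 = (1,0)_4 → 1² + 0² = 1 + 0 = 1  — reached 1.

base-4 happy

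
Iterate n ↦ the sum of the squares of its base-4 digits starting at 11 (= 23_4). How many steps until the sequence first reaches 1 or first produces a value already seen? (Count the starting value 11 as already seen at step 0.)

11 = (2,3)_4 → 13
13 = (3,1)_4 → 10
10 = (2,2)_4 → 8
8 = (2,0)_4 → 4
4 = (1,0)_4 → 1  — reached 1.
That took 5 steps.

5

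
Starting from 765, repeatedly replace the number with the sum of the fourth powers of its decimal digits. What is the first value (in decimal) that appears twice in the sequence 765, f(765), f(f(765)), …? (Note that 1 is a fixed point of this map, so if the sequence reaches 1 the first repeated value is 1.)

765 → 4322
4322 → 369
369 → 7938
7938 → 13139
13139 → 6725
6725 → 4338
4338 → 4514
4514 → 1138
1138 → 4179
4179 → 9219
9219 → 13139  — 13139 already appeared earlier.

13139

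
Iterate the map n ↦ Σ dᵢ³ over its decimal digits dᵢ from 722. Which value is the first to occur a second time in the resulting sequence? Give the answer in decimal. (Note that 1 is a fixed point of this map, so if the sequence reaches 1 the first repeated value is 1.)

722 → 7³ + 2³ + 2³ = 359
359 → 3³ + 5³ + 9³ = 881
881 → 8³ + 8³ + 1³ = 1025
1025 → 1³ + 0³ + 2³ + 5³ = 134
134 → 1³ + 3³ + 4³ = 92
92 → 9³ + 2³ = 737
737 → 7³ + 3³ + 7³ = 713
713 → 7³ + 1³ + 3³ = 371
371 → 3³ + 7³ + 1³ = 371  — 371 already appeared earlier.

371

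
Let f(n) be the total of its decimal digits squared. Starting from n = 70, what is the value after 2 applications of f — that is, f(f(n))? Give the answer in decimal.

97

70 → 7² + 0² = 49
49 → 4² + 9² = 97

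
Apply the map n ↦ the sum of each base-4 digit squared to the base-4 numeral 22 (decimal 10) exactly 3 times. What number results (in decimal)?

10 = (2,2)_4 → 2² + 2² = 4 + 4 = 8
8 = (2,0)_4 → 2² + 0² = 4 + 0 = 4
4 = (1,0)_4 → 1² + 0² = 1 + 0 = 1

1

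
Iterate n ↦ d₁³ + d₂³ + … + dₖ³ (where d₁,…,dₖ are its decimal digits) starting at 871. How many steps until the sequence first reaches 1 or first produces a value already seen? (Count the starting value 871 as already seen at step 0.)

871 → 856
856 → 853
853 → 664
664 → 496
496 → 1009
1009 → 730
730 → 370
370 → 370  — 370 repeats.
That took 8 steps.

8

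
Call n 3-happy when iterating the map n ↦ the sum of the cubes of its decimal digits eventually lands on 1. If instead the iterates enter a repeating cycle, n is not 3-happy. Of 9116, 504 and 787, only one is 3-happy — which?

787

9116: 9116 → 947 → 1136 → 245 → 197 → 1073 → 371 → 371  — repeats 371 (not 3-happy)
504: 504 → 189 → 1242 → 81 → 513 → 153 → 153  — repeats 153 (not 3-happy)
787: 787 → 1198 → 1243 → 100 → 1  — reaches 1 (3-happy)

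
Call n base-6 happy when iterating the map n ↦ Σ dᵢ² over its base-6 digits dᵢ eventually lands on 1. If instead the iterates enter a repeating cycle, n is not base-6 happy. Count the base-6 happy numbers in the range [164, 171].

1

164: 164 → 29 → 41 → 26 → 20 → 13 → 5 → 25 → 17 → 29  — not base-6 happy
165: 165 → 34 → 41 → 26 → 20 → 13 → 5 → 25 → 17 → 29 → 41  — not base-6 happy
166: 166 → 41 → 26 → 20 → 13 → 5 → 25 → 17 → 29 → 41  — not base-6 happy
167: 167 → 50 → 9 → 10 → 17 → 29 → 41 → 26 → 20 → 13 → 5 → 25 → 17  — not base-6 happy
168: 168 → 32 → 29 → 41 → 26 → 20 → 13 → 5 → 25 → 17 → 29  — not base-6 happy
169: 169 → 33 → 34 → 41 → 26 → 20 → 13 → 5 → 25 → 17 → 29 → 41  — not base-6 happy
170: 170 → 36 → 1  — base-6 happy
171: 171 → 41 → 26 → 20 → 13 → 5 → 25 → 17 → 29 → 41  — not base-6 happy
base-6 happy: 170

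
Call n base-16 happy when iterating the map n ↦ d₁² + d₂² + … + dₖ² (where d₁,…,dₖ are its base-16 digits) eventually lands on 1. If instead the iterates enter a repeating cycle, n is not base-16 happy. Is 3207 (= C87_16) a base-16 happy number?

3207 = (12,8,7)_16 → 257
257 = (1,0,1)_16 → 2
2 = (2)_16 → 4
4 = (4)_16 → 16
16 = (1,0)_16 → 1  — reached 1.

base-16 happy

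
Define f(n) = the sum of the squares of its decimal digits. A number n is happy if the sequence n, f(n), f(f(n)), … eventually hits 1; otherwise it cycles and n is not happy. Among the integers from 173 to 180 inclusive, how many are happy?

173: 173 → 59 → 106 → 37 → 58 → 89 → 145 → 42 → 20 → 4 → 16 → 37  — not happy
174: 174 → 66 → 72 → 53 → 34 → 25 → 29 → 85 → 89 → 145 → 42 → 20 → 4 → 16 → 37 → 58 → 89  — not happy
175: 175 → 75 → 74 → 65 → 61 → 37 → 58 → 89 → 145 → 42 → 20 → 4 → 16 → 37  — not happy
176: 176 → 86 → 100 → 1  — happy
177: 177 → 99 → 162 → 41 → 17 → 50 → 25 → 29 → 85 → 89 → 145 → 42 → 20 → 4 → 16 → 37 → 58 → 89  — not happy
178: 178 → 114 → 18 → 65 → 61 → 37 → 58 → 89 → 145 → 42 → 20 → 4 → 16 → 37  — not happy
179: 179 → 131 → 11 → 2 → 4 → 16 → 37 → 58 → 89 → 145 → 42 → 20 → 4  — not happy
180: 180 → 65 → 61 → 37 → 58 → 89 → 145 → 42 → 20 → 4 → 16 → 37  — not happy
happy: 176

1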